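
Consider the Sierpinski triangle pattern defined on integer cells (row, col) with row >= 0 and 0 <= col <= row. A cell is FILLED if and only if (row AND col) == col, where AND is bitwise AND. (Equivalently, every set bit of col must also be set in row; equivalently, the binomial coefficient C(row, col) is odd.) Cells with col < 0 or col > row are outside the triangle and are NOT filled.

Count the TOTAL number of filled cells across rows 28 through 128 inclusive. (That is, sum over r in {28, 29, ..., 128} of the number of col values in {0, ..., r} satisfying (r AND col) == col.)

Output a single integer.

r28=11100 pc3: +8 =8
r29=11101 pc4: +16 =24
r30=11110 pc4: +16 =40
r31=11111 pc5: +32 =72
r32=100000 pc1: +2 =74
r33=100001 pc2: +4 =78
r34=100010 pc2: +4 =82
r35=100011 pc3: +8 =90
r36=100100 pc2: +4 =94
r37=100101 pc3: +8 =102
r38=100110 pc3: +8 =110
r39=100111 pc4: +16 =126
r40=101000 pc2: +4 =130
r41=101001 pc3: +8 =138
r42=101010 pc3: +8 =146
r43=101011 pc4: +16 =162
r44=101100 pc3: +8 =170
r45=101101 pc4: +16 =186
r46=101110 pc4: +16 =202
r47=101111 pc5: +32 =234
r48=110000 pc2: +4 =238
r49=110001 pc3: +8 =246
r50=110010 pc3: +8 =254
r51=110011 pc4: +16 =270
r52=110100 pc3: +8 =278
r53=110101 pc4: +16 =294
r54=110110 pc4: +16 =310
r55=110111 pc5: +32 =342
r56=111000 pc3: +8 =350
r57=111001 pc4: +16 =366
r58=111010 pc4: +16 =382
r59=111011 pc5: +32 =414
r60=111100 pc4: +16 =430
r61=111101 pc5: +32 =462
r62=111110 pc5: +32 =494
r63=111111 pc6: +64 =558
r64=1000000 pc1: +2 =560
r65=1000001 pc2: +4 =564
r66=1000010 pc2: +4 =568
r67=1000011 pc3: +8 =576
r68=1000100 pc2: +4 =580
r69=1000101 pc3: +8 =588
r70=1000110 pc3: +8 =596
r71=1000111 pc4: +16 =612
r72=1001000 pc2: +4 =616
r73=1001001 pc3: +8 =624
r74=1001010 pc3: +8 =632
r75=1001011 pc4: +16 =648
r76=1001100 pc3: +8 =656
r77=1001101 pc4: +16 =672
r78=1001110 pc4: +16 =688
r79=1001111 pc5: +32 =720
r80=1010000 pc2: +4 =724
r81=1010001 pc3: +8 =732
r82=1010010 pc3: +8 =740
r83=1010011 pc4: +16 =756
r84=1010100 pc3: +8 =764
r85=1010101 pc4: +16 =780
r86=1010110 pc4: +16 =796
r87=1010111 pc5: +32 =828
r88=1011000 pc3: +8 =836
r89=1011001 pc4: +16 =852
r90=1011010 pc4: +16 =868
r91=1011011 pc5: +32 =900
r92=1011100 pc4: +16 =916
r93=1011101 pc5: +32 =948
r94=1011110 pc5: +32 =980
r95=1011111 pc6: +64 =1044
r96=1100000 pc2: +4 =1048
r97=1100001 pc3: +8 =1056
r98=1100010 pc3: +8 =1064
r99=1100011 pc4: +16 =1080
r100=1100100 pc3: +8 =1088
r101=1100101 pc4: +16 =1104
r102=1100110 pc4: +16 =1120
r103=1100111 pc5: +32 =1152
r104=1101000 pc3: +8 =1160
r105=1101001 pc4: +16 =1176
r106=1101010 pc4: +16 =1192
r107=1101011 pc5: +32 =1224
r108=1101100 pc4: +16 =1240
r109=1101101 pc5: +32 =1272
r110=1101110 pc5: +32 =1304
r111=1101111 pc6: +64 =1368
r112=1110000 pc3: +8 =1376
r113=1110001 pc4: +16 =1392
r114=1110010 pc4: +16 =1408
r115=1110011 pc5: +32 =1440
r116=1110100 pc4: +16 =1456
r117=1110101 pc5: +32 =1488
r118=1110110 pc5: +32 =1520
r119=1110111 pc6: +64 =1584
r120=1111000 pc4: +16 =1600
r121=1111001 pc5: +32 =1632
r122=1111010 pc5: +32 =1664
r123=1111011 pc6: +64 =1728
r124=1111100 pc5: +32 =1760
r125=1111101 pc6: +64 =1824
r126=1111110 pc6: +64 =1888
r127=1111111 pc7: +128 =2016
r128=10000000 pc1: +2 =2018

Answer: 2018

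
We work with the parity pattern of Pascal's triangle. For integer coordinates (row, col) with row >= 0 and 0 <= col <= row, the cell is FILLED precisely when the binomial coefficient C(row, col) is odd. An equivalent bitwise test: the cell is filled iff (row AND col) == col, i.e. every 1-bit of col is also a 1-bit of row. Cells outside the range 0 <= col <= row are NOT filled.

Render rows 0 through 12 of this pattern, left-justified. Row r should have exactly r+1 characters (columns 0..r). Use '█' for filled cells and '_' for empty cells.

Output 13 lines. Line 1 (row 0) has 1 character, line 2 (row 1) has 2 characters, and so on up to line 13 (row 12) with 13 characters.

Answer: █
██
█_█
████
█___█
██__██
█_█_█_█
████████
█_______█
██______██
█_█_____█_█
████____████
█___█___█___█

Derivation:
r0=0: █
r1=1: ██
r2=10: █_█
r3=11: ████
r4=100: █___█
r5=101: ██__██
r6=110: █_█_█_█
r7=111: ████████
r8=1000: █_______█
r9=1001: ██______██
r10=1010: █_█_____█_█
r11=1011: ████____████
r12=1100: █___█___█___█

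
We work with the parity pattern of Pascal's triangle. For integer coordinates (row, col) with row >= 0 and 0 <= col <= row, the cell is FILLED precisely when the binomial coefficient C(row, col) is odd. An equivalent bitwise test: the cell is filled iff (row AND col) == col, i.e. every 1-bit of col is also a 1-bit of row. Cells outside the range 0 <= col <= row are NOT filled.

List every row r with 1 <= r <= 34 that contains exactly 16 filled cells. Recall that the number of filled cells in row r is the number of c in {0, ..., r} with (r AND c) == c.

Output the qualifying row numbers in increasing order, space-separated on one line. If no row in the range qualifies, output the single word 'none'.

Answer: 15 23 27 29 30

Derivation:
Row r has 2^popcount(r) filled cells, so we need popcount(r) = log2(16) = 4.
Scan r = 1..34 and keep those with exactly 4 one-bits:
r=1=1 popcount=1 -> skip
r=2=10 popcount=1 -> skip
r=3=11 popcount=2 -> skip
r=4=100 popcount=1 -> skip
r=5=101 popcount=2 -> skip
r=6=110 popcount=2 -> skip
r=7=111 popcount=3 -> skip
r=8=1000 popcount=1 -> skip
r=9=1001 popcount=2 -> skip
r=10=1010 popcount=2 -> skip
r=11=1011 popcount=3 -> skip
r=12=1100 popcount=2 -> skip
r=13=1101 popcount=3 -> skip
r=14=1110 popcount=3 -> skip
r=15=1111 popcount=4 -> KEEP
r=16=10000 popcount=1 -> skip
r=17=10001 popcount=2 -> skip
r=18=10010 popcount=2 -> skip
r=19=10011 popcount=3 -> skip
r=20=10100 popcount=2 -> skip
r=21=10101 popcount=3 -> skip
r=22=10110 popcount=3 -> skip
r=23=10111 popcount=4 -> KEEP
r=24=11000 popcount=2 -> skip
r=25=11001 popcount=3 -> skip
r=26=11010 popcount=3 -> skip
r=27=11011 popcount=4 -> KEEP
r=28=11100 popcount=3 -> skip
r=29=11101 popcount=4 -> KEEP
r=30=11110 popcount=4 -> KEEP
r=31=11111 popcount=5 -> skip
r=32=100000 popcount=1 -> skip
r=33=100001 popcount=2 -> skip
r=34=100010 popcount=2 -> skip
Kept rows: 15 23 27 29 30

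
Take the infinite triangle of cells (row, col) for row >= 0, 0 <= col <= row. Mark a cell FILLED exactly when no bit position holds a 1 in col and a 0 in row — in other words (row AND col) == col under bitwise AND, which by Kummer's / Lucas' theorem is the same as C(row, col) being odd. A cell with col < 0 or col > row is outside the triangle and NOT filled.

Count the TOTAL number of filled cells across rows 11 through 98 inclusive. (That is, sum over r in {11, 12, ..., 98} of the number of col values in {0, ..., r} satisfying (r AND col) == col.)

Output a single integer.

Answer: 1198

Derivation:
r11=1011 pc3: +8 =8
r12=1100 pc2: +4 =12
r13=1101 pc3: +8 =20
r14=1110 pc3: +8 =28
r15=1111 pc4: +16 =44
r16=10000 pc1: +2 =46
r17=10001 pc2: +4 =50
r18=10010 pc2: +4 =54
r19=10011 pc3: +8 =62
r20=10100 pc2: +4 =66
r21=10101 pc3: +8 =74
r22=10110 pc3: +8 =82
r23=10111 pc4: +16 =98
r24=11000 pc2: +4 =102
r25=11001 pc3: +8 =110
r26=11010 pc3: +8 =118
r27=11011 pc4: +16 =134
r28=11100 pc3: +8 =142
r29=11101 pc4: +16 =158
r30=11110 pc4: +16 =174
r31=11111 pc5: +32 =206
r32=100000 pc1: +2 =208
r33=100001 pc2: +4 =212
r34=100010 pc2: +4 =216
r35=100011 pc3: +8 =224
r36=100100 pc2: +4 =228
r37=100101 pc3: +8 =236
r38=100110 pc3: +8 =244
r39=100111 pc4: +16 =260
r40=101000 pc2: +4 =264
r41=101001 pc3: +8 =272
r42=101010 pc3: +8 =280
r43=101011 pc4: +16 =296
r44=101100 pc3: +8 =304
r45=101101 pc4: +16 =320
r46=101110 pc4: +16 =336
r47=101111 pc5: +32 =368
r48=110000 pc2: +4 =372
r49=110001 pc3: +8 =380
r50=110010 pc3: +8 =388
r51=110011 pc4: +16 =404
r52=110100 pc3: +8 =412
r53=110101 pc4: +16 =428
r54=110110 pc4: +16 =444
r55=110111 pc5: +32 =476
r56=111000 pc3: +8 =484
r57=111001 pc4: +16 =500
r58=111010 pc4: +16 =516
r59=111011 pc5: +32 =548
r60=111100 pc4: +16 =564
r61=111101 pc5: +32 =596
r62=111110 pc5: +32 =628
r63=111111 pc6: +64 =692
r64=1000000 pc1: +2 =694
r65=1000001 pc2: +4 =698
r66=1000010 pc2: +4 =702
r67=1000011 pc3: +8 =710
r68=1000100 pc2: +4 =714
r69=1000101 pc3: +8 =722
r70=1000110 pc3: +8 =730
r71=1000111 pc4: +16 =746
r72=1001000 pc2: +4 =750
r73=1001001 pc3: +8 =758
r74=1001010 pc3: +8 =766
r75=1001011 pc4: +16 =782
r76=1001100 pc3: +8 =790
r77=1001101 pc4: +16 =806
r78=1001110 pc4: +16 =822
r79=1001111 pc5: +32 =854
r80=1010000 pc2: +4 =858
r81=1010001 pc3: +8 =866
r82=1010010 pc3: +8 =874
r83=1010011 pc4: +16 =890
r84=1010100 pc3: +8 =898
r85=1010101 pc4: +16 =914
r86=1010110 pc4: +16 =930
r87=1010111 pc5: +32 =962
r88=1011000 pc3: +8 =970
r89=1011001 pc4: +16 =986
r90=1011010 pc4: +16 =1002
r91=1011011 pc5: +32 =1034
r92=1011100 pc4: +16 =1050
r93=1011101 pc5: +32 =1082
r94=1011110 pc5: +32 =1114
r95=1011111 pc6: +64 =1178
r96=1100000 pc2: +4 =1182
r97=1100001 pc3: +8 =1190
r98=1100010 pc3: +8 =1198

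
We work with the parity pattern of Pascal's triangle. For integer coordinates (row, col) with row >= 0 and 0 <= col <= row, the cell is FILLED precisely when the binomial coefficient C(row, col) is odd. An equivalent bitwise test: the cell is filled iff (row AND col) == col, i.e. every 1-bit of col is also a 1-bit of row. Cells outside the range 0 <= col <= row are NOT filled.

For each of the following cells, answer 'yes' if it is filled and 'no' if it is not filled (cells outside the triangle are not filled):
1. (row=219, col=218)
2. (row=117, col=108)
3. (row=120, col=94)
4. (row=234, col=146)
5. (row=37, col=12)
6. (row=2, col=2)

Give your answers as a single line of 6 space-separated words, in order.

Answer: yes no no no no yes

Derivation:
(219,218): row=0b11011011, col=0b11011010, row AND col = 0b11011010 = 218; 218 == 218 -> filled
(117,108): row=0b1110101, col=0b1101100, row AND col = 0b1100100 = 100; 100 != 108 -> empty
(120,94): row=0b1111000, col=0b1011110, row AND col = 0b1011000 = 88; 88 != 94 -> empty
(234,146): row=0b11101010, col=0b10010010, row AND col = 0b10000010 = 130; 130 != 146 -> empty
(37,12): row=0b100101, col=0b1100, row AND col = 0b100 = 4; 4 != 12 -> empty
(2,2): row=0b10, col=0b10, row AND col = 0b10 = 2; 2 == 2 -> filled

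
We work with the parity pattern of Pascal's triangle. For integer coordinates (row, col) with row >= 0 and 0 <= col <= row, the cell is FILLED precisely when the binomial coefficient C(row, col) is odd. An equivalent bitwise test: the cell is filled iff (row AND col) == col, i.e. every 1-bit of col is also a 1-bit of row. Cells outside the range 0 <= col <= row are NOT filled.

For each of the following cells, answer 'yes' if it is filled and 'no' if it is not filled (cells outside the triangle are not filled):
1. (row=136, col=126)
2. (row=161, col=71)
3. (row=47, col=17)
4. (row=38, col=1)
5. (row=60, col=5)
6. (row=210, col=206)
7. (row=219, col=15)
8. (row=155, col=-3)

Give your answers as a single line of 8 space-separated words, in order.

Answer: no no no no no no no no

Derivation:
(136,126): row=0b10001000, col=0b1111110, row AND col = 0b1000 = 8; 8 != 126 -> empty
(161,71): row=0b10100001, col=0b1000111, row AND col = 0b1 = 1; 1 != 71 -> empty
(47,17): row=0b101111, col=0b10001, row AND col = 0b1 = 1; 1 != 17 -> empty
(38,1): row=0b100110, col=0b1, row AND col = 0b0 = 0; 0 != 1 -> empty
(60,5): row=0b111100, col=0b101, row AND col = 0b100 = 4; 4 != 5 -> empty
(210,206): row=0b11010010, col=0b11001110, row AND col = 0b11000010 = 194; 194 != 206 -> empty
(219,15): row=0b11011011, col=0b1111, row AND col = 0b1011 = 11; 11 != 15 -> empty
(155,-3): col outside [0, 155] -> not filled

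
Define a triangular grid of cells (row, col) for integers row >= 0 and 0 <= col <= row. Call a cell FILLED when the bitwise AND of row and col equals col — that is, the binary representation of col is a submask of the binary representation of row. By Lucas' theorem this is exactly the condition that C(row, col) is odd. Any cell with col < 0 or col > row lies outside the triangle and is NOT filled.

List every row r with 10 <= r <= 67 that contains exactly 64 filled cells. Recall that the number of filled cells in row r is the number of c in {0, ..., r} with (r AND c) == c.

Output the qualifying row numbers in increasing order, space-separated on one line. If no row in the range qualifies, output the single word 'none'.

Answer: 63

Derivation:
Row r has 2^popcount(r) filled cells, so we need popcount(r) = log2(64) = 6.
Scan r = 10..67 and keep those with exactly 6 one-bits:
r=10=1010 popcount=2 -> skip
r=11=1011 popcount=3 -> skip
r=12=1100 popcount=2 -> skip
r=13=1101 popcount=3 -> skip
r=14=1110 popcount=3 -> skip
r=15=1111 popcount=4 -> skip
r=16=10000 popcount=1 -> skip
r=17=10001 popcount=2 -> skip
r=18=10010 popcount=2 -> skip
r=19=10011 popcount=3 -> skip
r=20=10100 popcount=2 -> skip
r=21=10101 popcount=3 -> skip
r=22=10110 popcount=3 -> skip
r=23=10111 popcount=4 -> skip
r=24=11000 popcount=2 -> skip
r=25=11001 popcount=3 -> skip
r=26=11010 popcount=3 -> skip
r=27=11011 popcount=4 -> skip
r=28=11100 popcount=3 -> skip
r=29=11101 popcount=4 -> skip
r=30=11110 popcount=4 -> skip
r=31=11111 popcount=5 -> skip
r=32=100000 popcount=1 -> skip
r=33=100001 popcount=2 -> skip
r=34=100010 popcount=2 -> skip
r=35=100011 popcount=3 -> skip
r=36=100100 popcount=2 -> skip
r=37=100101 popcount=3 -> skip
r=38=100110 popcount=3 -> skip
r=39=100111 popcount=4 -> skip
r=40=101000 popcount=2 -> skip
r=41=101001 popcount=3 -> skip
r=42=101010 popcount=3 -> skip
r=43=101011 popcount=4 -> skip
r=44=101100 popcount=3 -> skip
r=45=101101 popcount=4 -> skip
r=46=101110 popcount=4 -> skip
r=47=101111 popcount=5 -> skip
r=48=110000 popcount=2 -> skip
r=49=110001 popcount=3 -> skip
r=50=110010 popcount=3 -> skip
r=51=110011 popcount=4 -> skip
r=52=110100 popcount=3 -> skip
r=53=110101 popcount=4 -> skip
r=54=110110 popcount=4 -> skip
r=55=110111 popcount=5 -> skip
r=56=111000 popcount=3 -> skip
r=57=111001 popcount=4 -> skip
r=58=111010 popcount=4 -> skip
r=59=111011 popcount=5 -> skip
r=60=111100 popcount=4 -> skip
r=61=111101 popcount=5 -> skip
r=62=111110 popcount=5 -> skip
r=63=111111 popcount=6 -> KEEP
r=64=1000000 popcount=1 -> skip
r=65=1000001 popcount=2 -> skip
r=66=1000010 popcount=2 -> skip
r=67=1000011 popcount=3 -> skip
Kept rows: 63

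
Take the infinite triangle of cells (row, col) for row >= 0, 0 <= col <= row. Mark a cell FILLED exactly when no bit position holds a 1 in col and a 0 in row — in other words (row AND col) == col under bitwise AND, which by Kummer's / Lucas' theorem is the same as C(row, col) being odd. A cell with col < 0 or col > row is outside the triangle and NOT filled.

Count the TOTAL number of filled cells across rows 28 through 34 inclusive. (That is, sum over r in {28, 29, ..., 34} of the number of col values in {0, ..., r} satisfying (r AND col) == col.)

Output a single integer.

r28=11100 pc3: +8 =8
r29=11101 pc4: +16 =24
r30=11110 pc4: +16 =40
r31=11111 pc5: +32 =72
r32=100000 pc1: +2 =74
r33=100001 pc2: +4 =78
r34=100010 pc2: +4 =82

Answer: 82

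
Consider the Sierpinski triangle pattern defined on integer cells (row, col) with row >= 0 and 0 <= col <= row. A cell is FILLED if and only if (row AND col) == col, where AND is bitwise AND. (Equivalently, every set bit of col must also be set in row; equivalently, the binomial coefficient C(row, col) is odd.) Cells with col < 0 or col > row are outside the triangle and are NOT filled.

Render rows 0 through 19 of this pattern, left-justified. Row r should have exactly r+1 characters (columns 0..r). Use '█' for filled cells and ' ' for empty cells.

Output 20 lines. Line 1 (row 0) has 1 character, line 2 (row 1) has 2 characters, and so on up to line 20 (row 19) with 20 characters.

Answer: █
██
█ █
████
█   █
██  ██
█ █ █ █
████████
█       █
██      ██
█ █     █ █
████    ████
█   █   █   █
██  ██  ██  ██
█ █ █ █ █ █ █ █
████████████████
█               █
██              ██
█ █             █ █
████            ████

Derivation:
r0=0: █
r1=1: ██
r2=10: █ █
r3=11: ████
r4=100: █   █
r5=101: ██  ██
r6=110: █ █ █ █
r7=111: ████████
r8=1000: █       █
r9=1001: ██      ██
r10=1010: █ █     █ █
r11=1011: ████    ████
r12=1100: █   █   █   █
r13=1101: ██  ██  ██  ██
r14=1110: █ █ █ █ █ █ █ █
r15=1111: ████████████████
r16=10000: █               █
r17=10001: ██              ██
r18=10010: █ █             █ █
r19=10011: ████            ████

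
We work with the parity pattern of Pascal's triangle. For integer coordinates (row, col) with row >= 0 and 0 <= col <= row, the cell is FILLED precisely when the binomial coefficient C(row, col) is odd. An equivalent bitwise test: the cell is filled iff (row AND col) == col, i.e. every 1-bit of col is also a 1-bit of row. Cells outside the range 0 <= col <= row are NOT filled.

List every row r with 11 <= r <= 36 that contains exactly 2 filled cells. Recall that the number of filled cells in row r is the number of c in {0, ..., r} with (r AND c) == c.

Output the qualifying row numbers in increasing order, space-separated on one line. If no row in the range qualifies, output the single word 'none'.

Answer: 16 32

Derivation:
Row r has 2^popcount(r) filled cells, so we need popcount(r) = log2(2) = 1.
Scan r = 11..36 and keep those with exactly 1 one-bits:
r=11=1011 popcount=3 -> skip
r=12=1100 popcount=2 -> skip
r=13=1101 popcount=3 -> skip
r=14=1110 popcount=3 -> skip
r=15=1111 popcount=4 -> skip
r=16=10000 popcount=1 -> KEEP
r=17=10001 popcount=2 -> skip
r=18=10010 popcount=2 -> skip
r=19=10011 popcount=3 -> skip
r=20=10100 popcount=2 -> skip
r=21=10101 popcount=3 -> skip
r=22=10110 popcount=3 -> skip
r=23=10111 popcount=4 -> skip
r=24=11000 popcount=2 -> skip
r=25=11001 popcount=3 -> skip
r=26=11010 popcount=3 -> skip
r=27=11011 popcount=4 -> skip
r=28=11100 popcount=3 -> skip
r=29=11101 popcount=4 -> skip
r=30=11110 popcount=4 -> skip
r=31=11111 popcount=5 -> skip
r=32=100000 popcount=1 -> KEEP
r=33=100001 popcount=2 -> skip
r=34=100010 popcount=2 -> skip
r=35=100011 popcount=3 -> skip
r=36=100100 popcount=2 -> skip
Kept rows: 16 32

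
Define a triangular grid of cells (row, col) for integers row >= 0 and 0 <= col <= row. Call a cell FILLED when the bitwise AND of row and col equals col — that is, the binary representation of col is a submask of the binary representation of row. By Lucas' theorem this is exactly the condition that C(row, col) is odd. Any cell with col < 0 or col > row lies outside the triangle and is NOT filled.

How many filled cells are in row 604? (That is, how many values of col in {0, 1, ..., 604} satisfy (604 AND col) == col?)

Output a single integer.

604 in binary = 1001011100
popcount(604) = number of 1-bits in 1001011100 = 5
A col c satisfies (604 AND c) == c iff every set bit of c is also set in 604; each of the 5 set bits of 604 can independently be on or off in c.
count = 2^5 = 32

Answer: 32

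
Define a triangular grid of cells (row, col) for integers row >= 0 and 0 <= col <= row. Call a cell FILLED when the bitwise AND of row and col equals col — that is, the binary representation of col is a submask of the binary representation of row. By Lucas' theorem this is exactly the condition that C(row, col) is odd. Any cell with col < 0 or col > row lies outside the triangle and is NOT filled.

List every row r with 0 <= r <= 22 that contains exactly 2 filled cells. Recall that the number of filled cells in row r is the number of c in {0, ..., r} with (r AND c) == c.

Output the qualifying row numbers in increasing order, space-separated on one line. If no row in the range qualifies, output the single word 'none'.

Answer: 1 2 4 8 16

Derivation:
Row r has 2^popcount(r) filled cells, so we need popcount(r) = log2(2) = 1.
Scan r = 0..22 and keep those with exactly 1 one-bits:
r=0=0 popcount=0 -> skip
r=1=1 popcount=1 -> KEEP
r=2=10 popcount=1 -> KEEP
r=3=11 popcount=2 -> skip
r=4=100 popcount=1 -> KEEP
r=5=101 popcount=2 -> skip
r=6=110 popcount=2 -> skip
r=7=111 popcount=3 -> skip
r=8=1000 popcount=1 -> KEEP
r=9=1001 popcount=2 -> skip
r=10=1010 popcount=2 -> skip
r=11=1011 popcount=3 -> skip
r=12=1100 popcount=2 -> skip
r=13=1101 popcount=3 -> skip
r=14=1110 popcount=3 -> skip
r=15=1111 popcount=4 -> skip
r=16=10000 popcount=1 -> KEEP
r=17=10001 popcount=2 -> skip
r=18=10010 popcount=2 -> skip
r=19=10011 popcount=3 -> skip
r=20=10100 popcount=2 -> skip
r=21=10101 popcount=3 -> skip
r=22=10110 popcount=3 -> skip
Kept rows: 1 2 4 8 16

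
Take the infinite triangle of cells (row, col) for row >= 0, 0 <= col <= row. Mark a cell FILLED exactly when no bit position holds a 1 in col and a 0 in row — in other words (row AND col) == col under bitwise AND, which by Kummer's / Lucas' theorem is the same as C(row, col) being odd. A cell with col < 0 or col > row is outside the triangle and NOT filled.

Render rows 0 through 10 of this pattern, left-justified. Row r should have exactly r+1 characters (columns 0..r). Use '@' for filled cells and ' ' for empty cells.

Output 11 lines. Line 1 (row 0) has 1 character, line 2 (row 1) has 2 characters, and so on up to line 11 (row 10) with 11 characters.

r0=0: @
r1=1: @@
r2=10: @ @
r3=11: @@@@
r4=100: @   @
r5=101: @@  @@
r6=110: @ @ @ @
r7=111: @@@@@@@@
r8=1000: @       @
r9=1001: @@      @@
r10=1010: @ @     @ @

Answer: @
@@
@ @
@@@@
@   @
@@  @@
@ @ @ @
@@@@@@@@
@       @
@@      @@
@ @     @ @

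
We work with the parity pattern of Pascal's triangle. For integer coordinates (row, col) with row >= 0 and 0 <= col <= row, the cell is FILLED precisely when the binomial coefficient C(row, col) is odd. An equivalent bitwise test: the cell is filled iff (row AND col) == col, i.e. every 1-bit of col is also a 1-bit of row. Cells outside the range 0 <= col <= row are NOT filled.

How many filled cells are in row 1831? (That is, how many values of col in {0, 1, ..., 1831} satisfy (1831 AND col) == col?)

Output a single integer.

1831 in binary = 11100100111
popcount(1831) = number of 1-bits in 11100100111 = 7
A col c satisfies (1831 AND c) == c iff every set bit of c is also set in 1831; each of the 7 set bits of 1831 can independently be on or off in c.
count = 2^7 = 128

Answer: 128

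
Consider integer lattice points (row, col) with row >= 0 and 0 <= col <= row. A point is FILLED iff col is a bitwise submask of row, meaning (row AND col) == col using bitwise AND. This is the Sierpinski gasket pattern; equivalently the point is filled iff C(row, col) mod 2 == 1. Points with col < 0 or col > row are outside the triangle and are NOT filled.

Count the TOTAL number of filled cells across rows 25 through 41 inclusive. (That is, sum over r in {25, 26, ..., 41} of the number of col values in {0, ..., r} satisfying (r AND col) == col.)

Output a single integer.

r25=11001 pc3: +8 =8
r26=11010 pc3: +8 =16
r27=11011 pc4: +16 =32
r28=11100 pc3: +8 =40
r29=11101 pc4: +16 =56
r30=11110 pc4: +16 =72
r31=11111 pc5: +32 =104
r32=100000 pc1: +2 =106
r33=100001 pc2: +4 =110
r34=100010 pc2: +4 =114
r35=100011 pc3: +8 =122
r36=100100 pc2: +4 =126
r37=100101 pc3: +8 =134
r38=100110 pc3: +8 =142
r39=100111 pc4: +16 =158
r40=101000 pc2: +4 =162
r41=101001 pc3: +8 =170

Answer: 170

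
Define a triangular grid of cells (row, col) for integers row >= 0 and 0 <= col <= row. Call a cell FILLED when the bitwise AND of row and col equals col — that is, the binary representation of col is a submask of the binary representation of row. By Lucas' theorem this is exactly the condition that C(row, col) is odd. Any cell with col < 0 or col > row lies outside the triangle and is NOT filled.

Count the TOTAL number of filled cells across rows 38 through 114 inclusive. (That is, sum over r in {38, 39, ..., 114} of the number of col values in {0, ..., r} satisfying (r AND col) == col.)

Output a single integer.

Answer: 1306

Derivation:
r38=100110 pc3: +8 =8
r39=100111 pc4: +16 =24
r40=101000 pc2: +4 =28
r41=101001 pc3: +8 =36
r42=101010 pc3: +8 =44
r43=101011 pc4: +16 =60
r44=101100 pc3: +8 =68
r45=101101 pc4: +16 =84
r46=101110 pc4: +16 =100
r47=101111 pc5: +32 =132
r48=110000 pc2: +4 =136
r49=110001 pc3: +8 =144
r50=110010 pc3: +8 =152
r51=110011 pc4: +16 =168
r52=110100 pc3: +8 =176
r53=110101 pc4: +16 =192
r54=110110 pc4: +16 =208
r55=110111 pc5: +32 =240
r56=111000 pc3: +8 =248
r57=111001 pc4: +16 =264
r58=111010 pc4: +16 =280
r59=111011 pc5: +32 =312
r60=111100 pc4: +16 =328
r61=111101 pc5: +32 =360
r62=111110 pc5: +32 =392
r63=111111 pc6: +64 =456
r64=1000000 pc1: +2 =458
r65=1000001 pc2: +4 =462
r66=1000010 pc2: +4 =466
r67=1000011 pc3: +8 =474
r68=1000100 pc2: +4 =478
r69=1000101 pc3: +8 =486
r70=1000110 pc3: +8 =494
r71=1000111 pc4: +16 =510
r72=1001000 pc2: +4 =514
r73=1001001 pc3: +8 =522
r74=1001010 pc3: +8 =530
r75=1001011 pc4: +16 =546
r76=1001100 pc3: +8 =554
r77=1001101 pc4: +16 =570
r78=1001110 pc4: +16 =586
r79=1001111 pc5: +32 =618
r80=1010000 pc2: +4 =622
r81=1010001 pc3: +8 =630
r82=1010010 pc3: +8 =638
r83=1010011 pc4: +16 =654
r84=1010100 pc3: +8 =662
r85=1010101 pc4: +16 =678
r86=1010110 pc4: +16 =694
r87=1010111 pc5: +32 =726
r88=1011000 pc3: +8 =734
r89=1011001 pc4: +16 =750
r90=1011010 pc4: +16 =766
r91=1011011 pc5: +32 =798
r92=1011100 pc4: +16 =814
r93=1011101 pc5: +32 =846
r94=1011110 pc5: +32 =878
r95=1011111 pc6: +64 =942
r96=1100000 pc2: +4 =946
r97=1100001 pc3: +8 =954
r98=1100010 pc3: +8 =962
r99=1100011 pc4: +16 =978
r100=1100100 pc3: +8 =986
r101=1100101 pc4: +16 =1002
r102=1100110 pc4: +16 =1018
r103=1100111 pc5: +32 =1050
r104=1101000 pc3: +8 =1058
r105=1101001 pc4: +16 =1074
r106=1101010 pc4: +16 =1090
r107=1101011 pc5: +32 =1122
r108=1101100 pc4: +16 =1138
r109=1101101 pc5: +32 =1170
r110=1101110 pc5: +32 =1202
r111=1101111 pc6: +64 =1266
r112=1110000 pc3: +8 =1274
r113=1110001 pc4: +16 =1290
r114=1110010 pc4: +16 =1306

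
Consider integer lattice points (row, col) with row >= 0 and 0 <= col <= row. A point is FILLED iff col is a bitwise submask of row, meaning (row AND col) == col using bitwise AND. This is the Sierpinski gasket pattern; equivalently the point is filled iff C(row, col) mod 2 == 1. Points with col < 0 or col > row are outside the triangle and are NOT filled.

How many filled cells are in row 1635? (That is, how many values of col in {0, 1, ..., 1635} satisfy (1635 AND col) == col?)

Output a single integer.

Answer: 64

Derivation:
1635 in binary = 11001100011
popcount(1635) = number of 1-bits in 11001100011 = 6
A col c satisfies (1635 AND c) == c iff every set bit of c is also set in 1635; each of the 6 set bits of 1635 can independently be on or off in c.
count = 2^6 = 64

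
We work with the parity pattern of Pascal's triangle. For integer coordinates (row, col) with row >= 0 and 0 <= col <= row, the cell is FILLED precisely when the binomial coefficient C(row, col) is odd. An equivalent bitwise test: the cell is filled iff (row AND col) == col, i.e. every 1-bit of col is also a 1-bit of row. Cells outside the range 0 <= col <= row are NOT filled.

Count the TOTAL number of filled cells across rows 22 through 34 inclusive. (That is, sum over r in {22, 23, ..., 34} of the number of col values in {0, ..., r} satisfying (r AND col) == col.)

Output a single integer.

Answer: 142

Derivation:
r22=10110 pc3: +8 =8
r23=10111 pc4: +16 =24
r24=11000 pc2: +4 =28
r25=11001 pc3: +8 =36
r26=11010 pc3: +8 =44
r27=11011 pc4: +16 =60
r28=11100 pc3: +8 =68
r29=11101 pc4: +16 =84
r30=11110 pc4: +16 =100
r31=11111 pc5: +32 =132
r32=100000 pc1: +2 =134
r33=100001 pc2: +4 =138
r34=100010 pc2: +4 =142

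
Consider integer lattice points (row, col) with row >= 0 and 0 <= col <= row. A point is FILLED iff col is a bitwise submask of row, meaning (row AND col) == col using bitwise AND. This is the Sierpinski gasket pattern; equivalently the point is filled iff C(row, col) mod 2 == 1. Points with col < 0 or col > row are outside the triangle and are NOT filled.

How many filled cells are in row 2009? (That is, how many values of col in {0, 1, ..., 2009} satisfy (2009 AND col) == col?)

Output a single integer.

Answer: 256

Derivation:
2009 in binary = 11111011001
popcount(2009) = number of 1-bits in 11111011001 = 8
A col c satisfies (2009 AND c) == c iff every set bit of c is also set in 2009; each of the 8 set bits of 2009 can independently be on or off in c.
count = 2^8 = 256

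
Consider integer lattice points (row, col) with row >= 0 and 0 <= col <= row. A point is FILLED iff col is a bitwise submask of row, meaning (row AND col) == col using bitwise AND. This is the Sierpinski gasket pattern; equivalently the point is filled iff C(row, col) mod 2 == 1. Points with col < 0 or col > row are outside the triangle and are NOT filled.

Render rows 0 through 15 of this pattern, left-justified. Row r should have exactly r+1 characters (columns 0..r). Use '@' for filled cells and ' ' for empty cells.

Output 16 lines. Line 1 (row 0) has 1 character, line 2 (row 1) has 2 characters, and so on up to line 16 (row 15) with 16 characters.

r0=0: @
r1=1: @@
r2=10: @ @
r3=11: @@@@
r4=100: @   @
r5=101: @@  @@
r6=110: @ @ @ @
r7=111: @@@@@@@@
r8=1000: @       @
r9=1001: @@      @@
r10=1010: @ @     @ @
r11=1011: @@@@    @@@@
r12=1100: @   @   @   @
r13=1101: @@  @@  @@  @@
r14=1110: @ @ @ @ @ @ @ @
r15=1111: @@@@@@@@@@@@@@@@

Answer: @
@@
@ @
@@@@
@   @
@@  @@
@ @ @ @
@@@@@@@@
@       @
@@      @@
@ @     @ @
@@@@    @@@@
@   @   @   @
@@  @@  @@  @@
@ @ @ @ @ @ @ @
@@@@@@@@@@@@@@@@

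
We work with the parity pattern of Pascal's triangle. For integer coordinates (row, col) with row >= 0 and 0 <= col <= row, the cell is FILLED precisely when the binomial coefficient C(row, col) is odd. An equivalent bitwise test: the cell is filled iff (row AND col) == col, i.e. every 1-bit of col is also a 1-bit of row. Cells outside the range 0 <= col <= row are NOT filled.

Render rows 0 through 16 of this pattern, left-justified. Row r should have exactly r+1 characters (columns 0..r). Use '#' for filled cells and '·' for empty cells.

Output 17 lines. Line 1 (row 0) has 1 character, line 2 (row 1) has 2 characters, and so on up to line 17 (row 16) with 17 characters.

Answer: #
##
#·#
####
#···#
##··##
#·#·#·#
########
#·······#
##······##
#·#·····#·#
####····####
#···#···#···#
##··##··##··##
#·#·#·#·#·#·#·#
################
#···············#

Derivation:
r0=0: #
r1=1: ##
r2=10: #·#
r3=11: ####
r4=100: #···#
r5=101: ##··##
r6=110: #·#·#·#
r7=111: ########
r8=1000: #·······#
r9=1001: ##······##
r10=1010: #·#·····#·#
r11=1011: ####····####
r12=1100: #···#···#···#
r13=1101: ##··##··##··##
r14=1110: #·#·#·#·#·#·#·#
r15=1111: ################
r16=10000: #···············#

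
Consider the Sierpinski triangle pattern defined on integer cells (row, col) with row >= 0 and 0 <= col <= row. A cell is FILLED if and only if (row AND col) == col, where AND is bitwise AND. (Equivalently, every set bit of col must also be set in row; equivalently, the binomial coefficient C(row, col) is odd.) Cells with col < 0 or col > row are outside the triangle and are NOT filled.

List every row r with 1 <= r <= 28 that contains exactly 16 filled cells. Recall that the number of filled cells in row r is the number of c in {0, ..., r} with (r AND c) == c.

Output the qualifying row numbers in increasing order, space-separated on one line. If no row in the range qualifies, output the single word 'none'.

Row r has 2^popcount(r) filled cells, so we need popcount(r) = log2(16) = 4.
Scan r = 1..28 and keep those with exactly 4 one-bits:
r=1=1 popcount=1 -> skip
r=2=10 popcount=1 -> skip
r=3=11 popcount=2 -> skip
r=4=100 popcount=1 -> skip
r=5=101 popcount=2 -> skip
r=6=110 popcount=2 -> skip
r=7=111 popcount=3 -> skip
r=8=1000 popcount=1 -> skip
r=9=1001 popcount=2 -> skip
r=10=1010 popcount=2 -> skip
r=11=1011 popcount=3 -> skip
r=12=1100 popcount=2 -> skip
r=13=1101 popcount=3 -> skip
r=14=1110 popcount=3 -> skip
r=15=1111 popcount=4 -> KEEP
r=16=10000 popcount=1 -> skip
r=17=10001 popcount=2 -> skip
r=18=10010 popcount=2 -> skip
r=19=10011 popcount=3 -> skip
r=20=10100 popcount=2 -> skip
r=21=10101 popcount=3 -> skip
r=22=10110 popcount=3 -> skip
r=23=10111 popcount=4 -> KEEP
r=24=11000 popcount=2 -> skip
r=25=11001 popcount=3 -> skip
r=26=11010 popcount=3 -> skip
r=27=11011 popcount=4 -> KEEP
r=28=11100 popcount=3 -> skip
Kept rows: 15 23 27

Answer: 15 23 27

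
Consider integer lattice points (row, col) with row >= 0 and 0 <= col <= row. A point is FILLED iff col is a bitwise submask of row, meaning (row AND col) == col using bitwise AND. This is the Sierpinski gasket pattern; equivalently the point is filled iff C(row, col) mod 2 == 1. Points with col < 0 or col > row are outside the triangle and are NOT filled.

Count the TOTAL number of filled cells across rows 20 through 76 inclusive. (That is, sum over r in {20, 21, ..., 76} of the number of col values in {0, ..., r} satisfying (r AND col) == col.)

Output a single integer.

Answer: 728

Derivation:
r20=10100 pc2: +4 =4
r21=10101 pc3: +8 =12
r22=10110 pc3: +8 =20
r23=10111 pc4: +16 =36
r24=11000 pc2: +4 =40
r25=11001 pc3: +8 =48
r26=11010 pc3: +8 =56
r27=11011 pc4: +16 =72
r28=11100 pc3: +8 =80
r29=11101 pc4: +16 =96
r30=11110 pc4: +16 =112
r31=11111 pc5: +32 =144
r32=100000 pc1: +2 =146
r33=100001 pc2: +4 =150
r34=100010 pc2: +4 =154
r35=100011 pc3: +8 =162
r36=100100 pc2: +4 =166
r37=100101 pc3: +8 =174
r38=100110 pc3: +8 =182
r39=100111 pc4: +16 =198
r40=101000 pc2: +4 =202
r41=101001 pc3: +8 =210
r42=101010 pc3: +8 =218
r43=101011 pc4: +16 =234
r44=101100 pc3: +8 =242
r45=101101 pc4: +16 =258
r46=101110 pc4: +16 =274
r47=101111 pc5: +32 =306
r48=110000 pc2: +4 =310
r49=110001 pc3: +8 =318
r50=110010 pc3: +8 =326
r51=110011 pc4: +16 =342
r52=110100 pc3: +8 =350
r53=110101 pc4: +16 =366
r54=110110 pc4: +16 =382
r55=110111 pc5: +32 =414
r56=111000 pc3: +8 =422
r57=111001 pc4: +16 =438
r58=111010 pc4: +16 =454
r59=111011 pc5: +32 =486
r60=111100 pc4: +16 =502
r61=111101 pc5: +32 =534
r62=111110 pc5: +32 =566
r63=111111 pc6: +64 =630
r64=1000000 pc1: +2 =632
r65=1000001 pc2: +4 =636
r66=1000010 pc2: +4 =640
r67=1000011 pc3: +8 =648
r68=1000100 pc2: +4 =652
r69=1000101 pc3: +8 =660
r70=1000110 pc3: +8 =668
r71=1000111 pc4: +16 =684
r72=1001000 pc2: +4 =688
r73=1001001 pc3: +8 =696
r74=1001010 pc3: +8 =704
r75=1001011 pc4: +16 =720
r76=1001100 pc3: +8 =728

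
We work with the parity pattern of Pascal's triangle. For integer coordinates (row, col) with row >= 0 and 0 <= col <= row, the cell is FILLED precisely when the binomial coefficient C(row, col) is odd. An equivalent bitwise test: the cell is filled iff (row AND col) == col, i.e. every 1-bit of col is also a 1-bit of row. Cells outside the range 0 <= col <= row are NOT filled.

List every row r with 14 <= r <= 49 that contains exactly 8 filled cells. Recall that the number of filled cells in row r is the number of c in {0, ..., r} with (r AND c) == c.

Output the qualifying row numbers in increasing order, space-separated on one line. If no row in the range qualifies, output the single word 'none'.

Row r has 2^popcount(r) filled cells, so we need popcount(r) = log2(8) = 3.
Scan r = 14..49 and keep those with exactly 3 one-bits:
r=14=1110 popcount=3 -> KEEP
r=15=1111 popcount=4 -> skip
r=16=10000 popcount=1 -> skip
r=17=10001 popcount=2 -> skip
r=18=10010 popcount=2 -> skip
r=19=10011 popcount=3 -> KEEP
r=20=10100 popcount=2 -> skip
r=21=10101 popcount=3 -> KEEP
r=22=10110 popcount=3 -> KEEP
r=23=10111 popcount=4 -> skip
r=24=11000 popcount=2 -> skip
r=25=11001 popcount=3 -> KEEP
r=26=11010 popcount=3 -> KEEP
r=27=11011 popcount=4 -> skip
r=28=11100 popcount=3 -> KEEP
r=29=11101 popcount=4 -> skip
r=30=11110 popcount=4 -> skip
r=31=11111 popcount=5 -> skip
r=32=100000 popcount=1 -> skip
r=33=100001 popcount=2 -> skip
r=34=100010 popcount=2 -> skip
r=35=100011 popcount=3 -> KEEP
r=36=100100 popcount=2 -> skip
r=37=100101 popcount=3 -> KEEP
r=38=100110 popcount=3 -> KEEP
r=39=100111 popcount=4 -> skip
r=40=101000 popcount=2 -> skip
r=41=101001 popcount=3 -> KEEP
r=42=101010 popcount=3 -> KEEP
r=43=101011 popcount=4 -> skip
r=44=101100 popcount=3 -> KEEP
r=45=101101 popcount=4 -> skip
r=46=101110 popcount=4 -> skip
r=47=101111 popcount=5 -> skip
r=48=110000 popcount=2 -> skip
r=49=110001 popcount=3 -> KEEP
Kept rows: 14 19 21 22 25 26 28 35 37 38 41 42 44 49

Answer: 14 19 21 22 25 26 28 35 37 38 41 42 44 49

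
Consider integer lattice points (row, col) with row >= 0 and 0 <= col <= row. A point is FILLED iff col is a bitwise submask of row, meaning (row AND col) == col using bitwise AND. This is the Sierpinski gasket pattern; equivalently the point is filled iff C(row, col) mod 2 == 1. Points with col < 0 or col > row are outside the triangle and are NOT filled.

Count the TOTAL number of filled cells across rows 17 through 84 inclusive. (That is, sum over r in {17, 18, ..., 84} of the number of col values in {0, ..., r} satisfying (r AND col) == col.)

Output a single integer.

Answer: 852

Derivation:
r17=10001 pc2: +4 =4
r18=10010 pc2: +4 =8
r19=10011 pc3: +8 =16
r20=10100 pc2: +4 =20
r21=10101 pc3: +8 =28
r22=10110 pc3: +8 =36
r23=10111 pc4: +16 =52
r24=11000 pc2: +4 =56
r25=11001 pc3: +8 =64
r26=11010 pc3: +8 =72
r27=11011 pc4: +16 =88
r28=11100 pc3: +8 =96
r29=11101 pc4: +16 =112
r30=11110 pc4: +16 =128
r31=11111 pc5: +32 =160
r32=100000 pc1: +2 =162
r33=100001 pc2: +4 =166
r34=100010 pc2: +4 =170
r35=100011 pc3: +8 =178
r36=100100 pc2: +4 =182
r37=100101 pc3: +8 =190
r38=100110 pc3: +8 =198
r39=100111 pc4: +16 =214
r40=101000 pc2: +4 =218
r41=101001 pc3: +8 =226
r42=101010 pc3: +8 =234
r43=101011 pc4: +16 =250
r44=101100 pc3: +8 =258
r45=101101 pc4: +16 =274
r46=101110 pc4: +16 =290
r47=101111 pc5: +32 =322
r48=110000 pc2: +4 =326
r49=110001 pc3: +8 =334
r50=110010 pc3: +8 =342
r51=110011 pc4: +16 =358
r52=110100 pc3: +8 =366
r53=110101 pc4: +16 =382
r54=110110 pc4: +16 =398
r55=110111 pc5: +32 =430
r56=111000 pc3: +8 =438
r57=111001 pc4: +16 =454
r58=111010 pc4: +16 =470
r59=111011 pc5: +32 =502
r60=111100 pc4: +16 =518
r61=111101 pc5: +32 =550
r62=111110 pc5: +32 =582
r63=111111 pc6: +64 =646
r64=1000000 pc1: +2 =648
r65=1000001 pc2: +4 =652
r66=1000010 pc2: +4 =656
r67=1000011 pc3: +8 =664
r68=1000100 pc2: +4 =668
r69=1000101 pc3: +8 =676
r70=1000110 pc3: +8 =684
r71=1000111 pc4: +16 =700
r72=1001000 pc2: +4 =704
r73=1001001 pc3: +8 =712
r74=1001010 pc3: +8 =720
r75=1001011 pc4: +16 =736
r76=1001100 pc3: +8 =744
r77=1001101 pc4: +16 =760
r78=1001110 pc4: +16 =776
r79=1001111 pc5: +32 =808
r80=1010000 pc2: +4 =812
r81=1010001 pc3: +8 =820
r82=1010010 pc3: +8 =828
r83=1010011 pc4: +16 =844
r84=1010100 pc3: +8 =852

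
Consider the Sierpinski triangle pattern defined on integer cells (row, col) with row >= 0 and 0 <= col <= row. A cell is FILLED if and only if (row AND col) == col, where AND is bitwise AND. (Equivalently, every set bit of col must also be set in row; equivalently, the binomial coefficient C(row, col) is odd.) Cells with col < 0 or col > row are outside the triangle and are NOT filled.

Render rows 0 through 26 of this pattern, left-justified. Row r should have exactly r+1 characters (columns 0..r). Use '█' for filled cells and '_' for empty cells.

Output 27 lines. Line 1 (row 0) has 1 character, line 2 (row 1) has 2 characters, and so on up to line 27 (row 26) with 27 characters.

r0=0: █
r1=1: ██
r2=10: █_█
r3=11: ████
r4=100: █___█
r5=101: ██__██
r6=110: █_█_█_█
r7=111: ████████
r8=1000: █_______█
r9=1001: ██______██
r10=1010: █_█_____█_█
r11=1011: ████____████
r12=1100: █___█___█___█
r13=1101: ██__██__██__██
r14=1110: █_█_█_█_█_█_█_█
r15=1111: ████████████████
r16=10000: █_______________█
r17=10001: ██______________██
r18=10010: █_█_____________█_█
r19=10011: ████____________████
r20=10100: █___█___________█___█
r21=10101: ██__██__________██__██
r22=10110: █_█_█_█_________█_█_█_█
r23=10111: ████████________████████
r24=11000: █_______█_______█_______█
r25=11001: ██______██______██______██
r26=11010: █_█_____█_█_____█_█_____█_█

Answer: █
██
█_█
████
█___█
██__██
█_█_█_█
████████
█_______█
██______██
█_█_____█_█
████____████
█___█___█___█
██__██__██__██
█_█_█_█_█_█_█_█
████████████████
█_______________█
██______________██
█_█_____________█_█
████____________████
█___█___________█___█
██__██__________██__██
█_█_█_█_________█_█_█_█
████████________████████
█_______█_______█_______█
██______██______██______██
█_█_____█_█_____█_█_____█_█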